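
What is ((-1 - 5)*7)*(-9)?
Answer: 378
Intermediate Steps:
((-1 - 5)*7)*(-9) = -6*7*(-9) = -42*(-9) = 378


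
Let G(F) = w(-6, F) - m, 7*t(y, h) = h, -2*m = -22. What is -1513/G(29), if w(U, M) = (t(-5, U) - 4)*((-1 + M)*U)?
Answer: -1513/805 ≈ -1.8795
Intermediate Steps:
m = 11 (m = -½*(-22) = 11)
t(y, h) = h/7
w(U, M) = U*(-1 + M)*(-4 + U/7) (w(U, M) = (U/7 - 4)*((-1 + M)*U) = (-4 + U/7)*(U*(-1 + M)) = U*(-1 + M)*(-4 + U/7))
G(F) = -281/7 + 204*F/7 (G(F) = (⅐)*(-6)*(28 - 1*(-6) - 28*F + F*(-6)) - 1*11 = (⅐)*(-6)*(28 + 6 - 28*F - 6*F) - 11 = (⅐)*(-6)*(34 - 34*F) - 11 = (-204/7 + 204*F/7) - 11 = -281/7 + 204*F/7)
-1513/G(29) = -1513/(-281/7 + (204/7)*29) = -1513/(-281/7 + 5916/7) = -1513/805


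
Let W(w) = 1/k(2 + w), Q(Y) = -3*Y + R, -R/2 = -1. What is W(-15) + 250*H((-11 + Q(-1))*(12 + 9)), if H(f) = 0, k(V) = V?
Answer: -1/13 ≈ -0.076923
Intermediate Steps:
R = 2 (R = -2*(-1) = 2)
Q(Y) = 2 - 3*Y (Q(Y) = -3*Y + 2 = 2 - 3*Y)
W(w) = 1/(2 + w)
W(-15) + 250*H((-11 + Q(-1))*(12 + 9)) = 1/(2 - 15) + 250*0 = 1/(-13) + 0 = -1/13 + 0 = -1/13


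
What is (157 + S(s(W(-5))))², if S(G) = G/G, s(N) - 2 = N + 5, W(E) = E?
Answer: 24964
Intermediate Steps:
s(N) = 7 + N (s(N) = 2 + (N + 5) = 2 + (5 + N) = 7 + N)
S(G) = 1
(157 + S(s(W(-5))))² = (157 + 1)² = 158² = 24964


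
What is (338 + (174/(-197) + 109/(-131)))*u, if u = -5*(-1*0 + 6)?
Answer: -260354970/25807 ≈ -10089.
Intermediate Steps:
u = -30 (u = -5*(0 + 6) = -5*6 = -30)
(338 + (174/(-197) + 109/(-131)))*u = (338 + (174/(-197) + 109/(-131)))*(-30) = (338 + (174*(-1/197) + 109*(-1/131)))*(-30) = (338 + (-174/197 - 109/131))*(-30) = (338 - 44267/25807)*(-30) = (8678499/25807)*(-30) = -260354970/25807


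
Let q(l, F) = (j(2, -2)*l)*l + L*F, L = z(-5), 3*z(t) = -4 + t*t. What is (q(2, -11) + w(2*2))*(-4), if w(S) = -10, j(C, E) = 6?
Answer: 252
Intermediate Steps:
z(t) = -4/3 + t²/3 (z(t) = (-4 + t*t)/3 = (-4 + t²)/3 = -4/3 + t²/3)
L = 7 (L = -4/3 + (⅓)*(-5)² = -4/3 + (⅓)*25 = -4/3 + 25/3 = 7)
q(l, F) = 6*l² + 7*F (q(l, F) = (6*l)*l + 7*F = 6*l² + 7*F)
(q(2, -11) + w(2*2))*(-4) = ((6*2² + 7*(-11)) - 10)*(-4) = ((6*4 - 77) - 10)*(-4) = ((24 - 77) - 10)*(-4) = (-53 - 10)*(-4) = -63*(-4) = 252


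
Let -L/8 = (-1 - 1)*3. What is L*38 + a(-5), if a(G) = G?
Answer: 1819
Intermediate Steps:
L = 48 (L = -8*(-1 - 1)*3 = -(-16)*3 = -8*(-6) = 48)
L*38 + a(-5) = 48*38 - 5 = 1824 - 5 = 1819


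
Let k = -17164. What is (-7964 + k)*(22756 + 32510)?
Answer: -1388724048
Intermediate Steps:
(-7964 + k)*(22756 + 32510) = (-7964 - 17164)*(22756 + 32510) = -25128*55266 = -1388724048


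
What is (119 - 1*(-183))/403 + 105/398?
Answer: 162511/160394 ≈ 1.0132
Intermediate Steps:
(119 - 1*(-183))/403 + 105/398 = (119 + 183)*(1/403) + 105*(1/398) = 302*(1/403) + 105/398 = 302/403 + 105/398 = 162511/160394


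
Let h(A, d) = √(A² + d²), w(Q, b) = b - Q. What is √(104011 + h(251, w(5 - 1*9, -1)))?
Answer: √(104011 + √63010) ≈ 322.90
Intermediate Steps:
√(104011 + h(251, w(5 - 1*9, -1))) = √(104011 + √(251² + (-1 - (5 - 1*9))²)) = √(104011 + √(63001 + (-1 - (5 - 9))²)) = √(104011 + √(63001 + (-1 - 1*(-4))²)) = √(104011 + √(63001 + (-1 + 4)²)) = √(104011 + √(63001 + 3²)) = √(104011 + √(63001 + 9)) = √(104011 + √63010)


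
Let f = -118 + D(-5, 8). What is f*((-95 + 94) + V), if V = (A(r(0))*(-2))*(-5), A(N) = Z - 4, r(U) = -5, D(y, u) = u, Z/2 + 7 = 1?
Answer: 17710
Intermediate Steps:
Z = -12 (Z = -14 + 2*1 = -14 + 2 = -12)
A(N) = -16 (A(N) = -12 - 4 = -16)
f = -110 (f = -118 + 8 = -110)
V = -160 (V = -16*(-2)*(-5) = 32*(-5) = -160)
f*((-95 + 94) + V) = -110*((-95 + 94) - 160) = -110*(-1 - 160) = -110*(-161) = 17710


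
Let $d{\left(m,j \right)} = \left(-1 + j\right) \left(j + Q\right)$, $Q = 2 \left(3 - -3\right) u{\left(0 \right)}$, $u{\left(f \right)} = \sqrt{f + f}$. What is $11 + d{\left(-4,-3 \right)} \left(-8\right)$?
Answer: $-85$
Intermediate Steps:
$u{\left(f \right)} = \sqrt{2} \sqrt{f}$ ($u{\left(f \right)} = \sqrt{2 f} = \sqrt{2} \sqrt{f}$)
$Q = 0$ ($Q = 2 \left(3 - -3\right) \sqrt{2} \sqrt{0} = 2 \left(3 + 3\right) \sqrt{2} \cdot 0 = 2 \cdot 6 \cdot 0 = 12 \cdot 0 = 0$)
$d{\left(m,j \right)} = j \left(-1 + j\right)$ ($d{\left(m,j \right)} = \left(-1 + j\right) \left(j + 0\right) = \left(-1 + j\right) j = j \left(-1 + j\right)$)
$11 + d{\left(-4,-3 \right)} \left(-8\right) = 11 + - 3 \left(-1 - 3\right) \left(-8\right) = 11 + \left(-3\right) \left(-4\right) \left(-8\right) = 11 + 12 \left(-8\right) = 11 - 96 = -85$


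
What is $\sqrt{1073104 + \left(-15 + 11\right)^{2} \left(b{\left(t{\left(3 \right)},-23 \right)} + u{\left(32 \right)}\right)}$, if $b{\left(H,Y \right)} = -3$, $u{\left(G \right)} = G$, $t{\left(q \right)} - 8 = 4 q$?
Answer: $4 \sqrt{67098} \approx 1036.1$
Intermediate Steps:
$t{\left(q \right)} = 8 + 4 q$
$\sqrt{1073104 + \left(-15 + 11\right)^{2} \left(b{\left(t{\left(3 \right)},-23 \right)} + u{\left(32 \right)}\right)} = \sqrt{1073104 + \left(-15 + 11\right)^{2} \left(-3 + 32\right)} = \sqrt{1073104 + \left(-4\right)^{2} \cdot 29} = \sqrt{1073104 + 16 \cdot 29} = \sqrt{1073104 + 464} = \sqrt{1073568} = 4 \sqrt{67098}$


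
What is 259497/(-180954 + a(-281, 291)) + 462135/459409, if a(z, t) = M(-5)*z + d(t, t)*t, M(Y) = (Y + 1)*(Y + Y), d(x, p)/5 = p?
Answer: 226065952758/106220414299 ≈ 2.1283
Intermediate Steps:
d(x, p) = 5*p
M(Y) = 2*Y*(1 + Y) (M(Y) = (1 + Y)*(2*Y) = 2*Y*(1 + Y))
a(z, t) = 5*t² + 40*z (a(z, t) = (2*(-5)*(1 - 5))*z + (5*t)*t = (2*(-5)*(-4))*z + 5*t² = 40*z + 5*t² = 5*t² + 40*z)
259497/(-180954 + a(-281, 291)) + 462135/459409 = 259497/(-180954 + (5*291² + 40*(-281))) + 462135/459409 = 259497/(-180954 + (5*84681 - 11240)) + 462135*(1/459409) = 259497/(-180954 + (423405 - 11240)) + 462135/459409 = 259497/(-180954 + 412165) + 462135/459409 = 259497/231211 + 462135/459409 = 226065952758/106220414299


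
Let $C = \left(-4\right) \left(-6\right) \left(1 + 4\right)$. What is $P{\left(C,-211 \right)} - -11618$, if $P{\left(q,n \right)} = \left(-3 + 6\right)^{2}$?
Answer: $11627$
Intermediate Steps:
$C = 120$ ($C = 24 \cdot 5 = 120$)
$P{\left(q,n \right)} = 9$ ($P{\left(q,n \right)} = 3^{2} = 9$)
$P{\left(C,-211 \right)} - -11618 = 9 - -11618 = 9 + 11618 = 11627$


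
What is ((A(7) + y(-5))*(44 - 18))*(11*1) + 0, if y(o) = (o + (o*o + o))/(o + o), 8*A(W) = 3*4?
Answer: 0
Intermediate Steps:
A(W) = 3/2 (A(W) = (3*4)/8 = (1/8)*12 = 3/2)
y(o) = (o**2 + 2*o)/(2*o) (y(o) = (o + (o**2 + o))/((2*o)) = (o + (o + o**2))*(1/(2*o)) = (o**2 + 2*o)*(1/(2*o)) = (o**2 + 2*o)/(2*o))
((A(7) + y(-5))*(44 - 18))*(11*1) + 0 = ((3/2 + (1 + (1/2)*(-5)))*(44 - 18))*(11*1) + 0 = ((3/2 + (1 - 5/2))*26)*11 + 0 = ((3/2 - 3/2)*26)*11 + 0 = (0*26)*11 + 0 = 0*11 + 0 = 0 + 0 = 0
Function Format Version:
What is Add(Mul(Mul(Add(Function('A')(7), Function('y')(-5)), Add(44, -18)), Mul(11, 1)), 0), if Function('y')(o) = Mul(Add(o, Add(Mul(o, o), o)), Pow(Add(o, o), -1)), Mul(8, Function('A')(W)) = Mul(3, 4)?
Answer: 0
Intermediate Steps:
Function('A')(W) = Rational(3, 2) (Function('A')(W) = Mul(Rational(1, 8), Mul(3, 4)) = Mul(Rational(1, 8), 12) = Rational(3, 2))
Function('y')(o) = Mul(Rational(1, 2), Pow(o, -1), Add(Pow(o, 2), Mul(2, o))) (Function('y')(o) = Mul(Add(o, Add(Pow(o, 2), o)), Pow(Mul(2, o), -1)) = Mul(Add(o, Add(o, Pow(o, 2))), Mul(Rational(1, 2), Pow(o, -1))) = Mul(Add(Pow(o, 2), Mul(2, o)), Mul(Rational(1, 2), Pow(o, -1))) = Mul(Rational(1, 2), Pow(o, -1), Add(Pow(o, 2), Mul(2, o))))
Add(Mul(Mul(Add(Function('A')(7), Function('y')(-5)), Add(44, -18)), Mul(11, 1)), 0) = Add(Mul(Mul(Add(Rational(3, 2), Add(1, Mul(Rational(1, 2), -5))), Add(44, -18)), Mul(11, 1)), 0) = Add(Mul(Mul(Add(Rational(3, 2), Add(1, Rational(-5, 2))), 26), 11), 0) = Add(Mul(Mul(Add(Rational(3, 2), Rational(-3, 2)), 26), 11), 0) = Add(Mul(Mul(0, 26), 11), 0) = Add(Mul(0, 11), 0) = Add(0, 0) = 0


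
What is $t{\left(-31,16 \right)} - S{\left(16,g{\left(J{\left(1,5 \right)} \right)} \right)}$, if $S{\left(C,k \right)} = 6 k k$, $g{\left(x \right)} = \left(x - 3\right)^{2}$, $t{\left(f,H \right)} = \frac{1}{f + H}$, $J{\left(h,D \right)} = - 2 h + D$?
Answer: $- \frac{1}{15} \approx -0.066667$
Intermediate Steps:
$J{\left(h,D \right)} = D - 2 h$
$t{\left(f,H \right)} = \frac{1}{H + f}$
$g{\left(x \right)} = \left(-3 + x\right)^{2}$
$S{\left(C,k \right)} = 6 k^{2}$
$t{\left(-31,16 \right)} - S{\left(16,g{\left(J{\left(1,5 \right)} \right)} \right)} = \frac{1}{16 - 31} - 6 \left(\left(-3 + \left(5 - 2\right)\right)^{2}\right)^{2} = \frac{1}{-15} - 6 \left(\left(-3 + \left(5 - 2\right)\right)^{2}\right)^{2} = - \frac{1}{15} - 6 \left(\left(-3 + 3\right)^{2}\right)^{2} = - \frac{1}{15} - 6 \left(0^{2}\right)^{2} = - \frac{1}{15} - 6 \cdot 0^{2} = - \frac{1}{15} - 6 \cdot 0 = - \frac{1}{15} - 0 = - \frac{1}{15} + 0 = - \frac{1}{15}$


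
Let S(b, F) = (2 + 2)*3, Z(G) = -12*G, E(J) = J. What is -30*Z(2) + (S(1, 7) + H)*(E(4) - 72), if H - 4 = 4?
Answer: -640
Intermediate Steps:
H = 8 (H = 4 + 4 = 8)
S(b, F) = 12 (S(b, F) = 4*3 = 12)
-30*Z(2) + (S(1, 7) + H)*(E(4) - 72) = -(-360)*2 + (12 + 8)*(4 - 72) = -30*(-24) + 20*(-68) = 720 - 1360 = -640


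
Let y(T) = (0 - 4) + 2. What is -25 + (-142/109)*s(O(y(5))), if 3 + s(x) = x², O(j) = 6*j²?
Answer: -84091/109 ≈ -771.48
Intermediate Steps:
y(T) = -2 (y(T) = -4 + 2 = -2)
s(x) = -3 + x²
-25 + (-142/109)*s(O(y(5))) = -25 + (-142/109)*(-3 + (6*(-2)²)²) = -25 + (-142*1/109)*(-3 + (6*4)²) = -25 - 142*(-3 + 24²)/109 = -25 - 142*(-3 + 576)/109 = -25 - 142/109*573 = -25 - 81366/109 = -84091/109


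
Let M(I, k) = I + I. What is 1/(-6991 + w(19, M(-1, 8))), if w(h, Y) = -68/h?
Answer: -19/132897 ≈ -0.00014297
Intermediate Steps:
M(I, k) = 2*I
1/(-6991 + w(19, M(-1, 8))) = 1/(-6991 - 68/19) = 1/(-132897/19) = -19/132897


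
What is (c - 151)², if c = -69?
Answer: 48400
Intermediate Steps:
(c - 151)² = (-69 - 151)² = (-220)² = 48400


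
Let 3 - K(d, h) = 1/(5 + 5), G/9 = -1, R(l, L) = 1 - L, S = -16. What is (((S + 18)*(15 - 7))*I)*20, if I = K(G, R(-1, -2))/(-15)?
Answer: -928/15 ≈ -61.867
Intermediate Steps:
G = -9 (G = 9*(-1) = -9)
K(d, h) = 29/10 (K(d, h) = 3 - 1/(5 + 5) = 3 - 1/10 = 3 - 1*⅒ = 3 - ⅒ = 29/10)
I = -29/150 (I = (29/10)/(-15) = (29/10)*(-1/15) = -29/150 ≈ -0.19333)
(((S + 18)*(15 - 7))*I)*20 = (((-16 + 18)*(15 - 7))*(-29/150))*20 = ((2*8)*(-29/150))*20 = (16*(-29/150))*20 = -232/75*20 = -928/15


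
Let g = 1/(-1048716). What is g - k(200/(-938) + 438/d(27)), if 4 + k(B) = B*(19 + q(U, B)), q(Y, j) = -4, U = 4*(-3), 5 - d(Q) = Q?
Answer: 1654665148357/5410325844 ≈ 305.83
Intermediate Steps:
d(Q) = 5 - Q
U = -12
g = -1/1048716 ≈ -9.5355e-7
k(B) = -4 + 15*B (k(B) = -4 + B*(19 - 4) = -4 + B*15 = -4 + 15*B)
g - k(200/(-938) + 438/d(27)) = -1/1048716 - (-4 + 15*(200/(-938) + 438/(5 - 1*27))) = -1/1048716 - (-4 + 15*(200*(-1/938) + 438/(5 - 27))) = -1/1048716 - (-4 + 15*(-100/469 + 438/(-22))) = -1/1048716 - (-4 + 15*(-100/469 + 438*(-1/22))) = -1/1048716 - (-4 + 15*(-100/469 - 219/11)) = -1/1048716 - (-4 + 15*(-103811/5159)) = -1/1048716 - (-4 - 1557165/5159) = -1/1048716 - 1*(-1577801/5159) = -1/1048716 + 1577801/5159 = 1654665148357/5410325844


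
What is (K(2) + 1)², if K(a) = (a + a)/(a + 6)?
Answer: 9/4 ≈ 2.2500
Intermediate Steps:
K(a) = 2*a/(6 + a) (K(a) = (2*a)/(6 + a) = 2*a/(6 + a))
(K(2) + 1)² = (2*2/(6 + 2) + 1)² = (2*2/8 + 1)² = (2*2*(⅛) + 1)² = (½ + 1)² = (3/2)² = 9/4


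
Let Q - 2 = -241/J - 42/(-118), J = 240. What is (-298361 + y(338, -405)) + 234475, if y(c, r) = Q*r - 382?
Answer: -61185799/944 ≈ -64815.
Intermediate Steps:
Q = 19141/14160 (Q = 2 + (-241/240 - 42/(-118)) = 2 + (-241*1/240 - 42*(-1/118)) = 2 + (-241/240 + 21/59) = 2 - 9179/14160 = 19141/14160 ≈ 1.3518)
y(c, r) = -382 + 19141*r/14160 (y(c, r) = 19141*r/14160 - 382 = -382 + 19141*r/14160)
(-298361 + y(338, -405)) + 234475 = (-298361 + (-382 + (19141/14160)*(-405))) + 234475 = (-298361 + (-382 - 516807/944)) + 234475 = (-298361 - 877415/944) + 234475 = -282530199/944 + 234475 = -61185799/944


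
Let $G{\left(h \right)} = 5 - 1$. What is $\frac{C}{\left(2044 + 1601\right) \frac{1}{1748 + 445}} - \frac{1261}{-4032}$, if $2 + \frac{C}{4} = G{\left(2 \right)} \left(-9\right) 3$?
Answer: $- \frac{28784897}{108864} \approx -264.41$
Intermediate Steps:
$G{\left(h \right)} = 4$
$C = -440$ ($C = -8 + 4 \cdot 4 \left(-9\right) 3 = -8 + 4 \left(\left(-36\right) 3\right) = -8 + 4 \left(-108\right) = -8 - 432 = -440$)
$\frac{C}{\left(2044 + 1601\right) \frac{1}{1748 + 445}} - \frac{1261}{-4032} = - \frac{440}{\left(2044 + 1601\right) \frac{1}{1748 + 445}} - \frac{1261}{-4032} = - \frac{440}{3645 \cdot \frac{1}{2193}} - - \frac{1261}{4032} = - \frac{440}{3645 \cdot \frac{1}{2193}} + \frac{1261}{4032} = - \frac{440}{\frac{1215}{731}} + \frac{1261}{4032} = \left(-440\right) \frac{731}{1215} + \frac{1261}{4032} = - \frac{64328}{243} + \frac{1261}{4032} = - \frac{28784897}{108864}$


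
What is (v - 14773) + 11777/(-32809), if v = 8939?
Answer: -191419483/32809 ≈ -5834.4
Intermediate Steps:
(v - 14773) + 11777/(-32809) = (8939 - 14773) + 11777/(-32809) = -5834 + 11777*(-1/32809) = -5834 - 11777/32809 = -191419483/32809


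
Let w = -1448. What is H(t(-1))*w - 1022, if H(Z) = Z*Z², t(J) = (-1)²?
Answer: -2470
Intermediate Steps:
t(J) = 1
H(Z) = Z³
H(t(-1))*w - 1022 = 1³*(-1448) - 1022 = 1*(-1448) - 1022 = -1448 - 1022 = -2470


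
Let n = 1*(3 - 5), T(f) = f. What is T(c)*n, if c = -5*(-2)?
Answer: -20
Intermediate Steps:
c = 10
n = -2 (n = 1*(-2) = -2)
T(c)*n = 10*(-2) = -20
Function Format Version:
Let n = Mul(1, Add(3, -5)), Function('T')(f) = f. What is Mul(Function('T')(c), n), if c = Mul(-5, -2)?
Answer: -20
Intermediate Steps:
c = 10
n = -2 (n = Mul(1, -2) = -2)
Mul(Function('T')(c), n) = Mul(10, -2) = -20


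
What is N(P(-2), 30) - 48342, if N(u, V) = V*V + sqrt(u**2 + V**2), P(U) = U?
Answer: -47442 + 2*sqrt(226) ≈ -47412.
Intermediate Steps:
N(u, V) = V**2 + sqrt(V**2 + u**2)
N(P(-2), 30) - 48342 = (30**2 + sqrt(30**2 + (-2)**2)) - 48342 = (900 + sqrt(900 + 4)) - 48342 = (900 + sqrt(904)) - 48342 = (900 + 2*sqrt(226)) - 48342 = -47442 + 2*sqrt(226)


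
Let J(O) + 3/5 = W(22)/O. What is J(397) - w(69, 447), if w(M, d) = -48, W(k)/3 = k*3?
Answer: 95079/1985 ≈ 47.899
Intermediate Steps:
W(k) = 9*k (W(k) = 3*(k*3) = 3*(3*k) = 9*k)
J(O) = -3/5 + 198/O (J(O) = -3/5 + (9*22)/O = -3/5 + 198/O)
J(397) - w(69, 447) = (-3/5 + 198/397) - 1*(-48) = (-3/5 + 198*(1/397)) + 48 = (-3/5 + 198/397) + 48 = -201/1985 + 48 = 95079/1985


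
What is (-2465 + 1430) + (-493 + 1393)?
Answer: -135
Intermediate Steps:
(-2465 + 1430) + (-493 + 1393) = -1035 + 900 = -135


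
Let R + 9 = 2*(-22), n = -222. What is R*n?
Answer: 11766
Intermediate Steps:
R = -53 (R = -9 + 2*(-22) = -9 - 44 = -53)
R*n = -53*(-222) = 11766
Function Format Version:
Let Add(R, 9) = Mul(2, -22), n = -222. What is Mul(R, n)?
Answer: 11766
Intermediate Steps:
R = -53 (R = Add(-9, Mul(2, -22)) = Add(-9, -44) = -53)
Mul(R, n) = Mul(-53, -222) = 11766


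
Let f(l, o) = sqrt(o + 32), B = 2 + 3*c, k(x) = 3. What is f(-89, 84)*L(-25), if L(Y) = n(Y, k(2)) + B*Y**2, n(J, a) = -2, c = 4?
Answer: 17496*sqrt(29) ≈ 94219.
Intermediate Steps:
B = 14 (B = 2 + 3*4 = 2 + 12 = 14)
f(l, o) = sqrt(32 + o)
L(Y) = -2 + 14*Y**2
f(-89, 84)*L(-25) = sqrt(32 + 84)*(-2 + 14*(-25)**2) = sqrt(116)*(-2 + 14*625) = (2*sqrt(29))*(-2 + 8750) = (2*sqrt(29))*8748 = 17496*sqrt(29)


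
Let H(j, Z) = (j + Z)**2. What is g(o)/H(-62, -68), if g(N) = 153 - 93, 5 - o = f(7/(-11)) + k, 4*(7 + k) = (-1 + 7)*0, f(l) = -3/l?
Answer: 3/845 ≈ 0.0035503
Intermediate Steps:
k = -7 (k = -7 + ((-1 + 7)*0)/4 = -7 + (6*0)/4 = -7 + (1/4)*0 = -7 + 0 = -7)
o = 51/7 (o = 5 - (-3/(7/(-11)) - 7) = 5 - (-3/(7*(-1/11)) - 7) = 5 - (-3/(-7/11) - 7) = 5 - (-3*(-11/7) - 7) = 5 - (33/7 - 7) = 5 - 1*(-16/7) = 5 + 16/7 = 51/7 ≈ 7.2857)
H(j, Z) = (Z + j)**2
g(N) = 60
g(o)/H(-62, -68) = 60/((-68 - 62)**2) = 60/((-130)**2) = 60/16900 = 60*(1/16900) = 3/845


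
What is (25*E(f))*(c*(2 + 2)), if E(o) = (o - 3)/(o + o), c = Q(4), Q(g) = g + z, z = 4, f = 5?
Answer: 160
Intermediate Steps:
Q(g) = 4 + g (Q(g) = g + 4 = 4 + g)
c = 8 (c = 4 + 4 = 8)
E(o) = (-3 + o)/(2*o) (E(o) = (-3 + o)/((2*o)) = (-3 + o)*(1/(2*o)) = (-3 + o)/(2*o))
(25*E(f))*(c*(2 + 2)) = (25*((½)*(-3 + 5)/5))*(8*(2 + 2)) = (25*((½)*(⅕)*2))*(8*4) = (25*(⅕))*32 = 5*32 = 160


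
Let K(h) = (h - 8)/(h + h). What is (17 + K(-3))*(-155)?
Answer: -17515/6 ≈ -2919.2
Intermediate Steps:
K(h) = (-8 + h)/(2*h) (K(h) = (-8 + h)/((2*h)) = (-8 + h)*(1/(2*h)) = (-8 + h)/(2*h))
(17 + K(-3))*(-155) = (17 + (½)*(-8 - 3)/(-3))*(-155) = (17 + (½)*(-⅓)*(-11))*(-155) = (17 + 11/6)*(-155) = (113/6)*(-155) = -17515/6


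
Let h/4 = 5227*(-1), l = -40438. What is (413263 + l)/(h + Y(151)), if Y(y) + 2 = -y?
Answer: -372825/21061 ≈ -17.702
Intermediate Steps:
Y(y) = -2 - y
h = -20908 (h = 4*(5227*(-1)) = 4*(-5227) = -20908)
(413263 + l)/(h + Y(151)) = (413263 - 40438)/(-20908 + (-2 - 1*151)) = 372825/(-20908 + (-2 - 151)) = 372825/(-20908 - 153) = 372825/(-21061) = 372825*(-1/21061) = -372825/21061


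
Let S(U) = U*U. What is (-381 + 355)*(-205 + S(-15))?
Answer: -520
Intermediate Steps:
S(U) = U**2
(-381 + 355)*(-205 + S(-15)) = (-381 + 355)*(-205 + (-15)**2) = -26*(-205 + 225) = -26*20 = -520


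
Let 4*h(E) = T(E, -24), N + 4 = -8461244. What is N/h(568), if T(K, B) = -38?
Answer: 16922496/19 ≈ 8.9066e+5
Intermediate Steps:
N = -8461248 (N = -4 - 8461244 = -8461248)
h(E) = -19/2 (h(E) = (1/4)*(-38) = -19/2)
N/h(568) = -8461248/(-19/2) = -8461248*(-2/19) = 16922496/19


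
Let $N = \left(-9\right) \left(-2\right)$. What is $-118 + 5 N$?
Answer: $-28$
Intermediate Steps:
$N = 18$
$-118 + 5 N = -118 + 5 \cdot 18 = -118 + 90 = -28$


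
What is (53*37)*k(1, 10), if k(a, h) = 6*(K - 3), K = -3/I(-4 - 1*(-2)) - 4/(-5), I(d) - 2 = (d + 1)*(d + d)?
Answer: -158841/5 ≈ -31768.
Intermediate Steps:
I(d) = 2 + 2*d*(1 + d) (I(d) = 2 + (d + 1)*(d + d) = 2 + (1 + d)*(2*d) = 2 + 2*d*(1 + d))
K = 3/10 (K = -3/(2 + 2*(-4 - 1*(-2)) + 2*(-4 - 1*(-2))²) - 4/(-5) = -3/(2 + 2*(-4 + 2) + 2*(-4 + 2)²) - 4*(-⅕) = -3/(2 + 2*(-2) + 2*(-2)²) + ⅘ = -3/(2 - 4 + 2*4) + ⅘ = -3/(2 - 4 + 8) + ⅘ = -3/6 + ⅘ = -3*⅙ + ⅘ = -½ + ⅘ = 3/10 ≈ 0.30000)
k(a, h) = -81/5 (k(a, h) = 6*(3/10 - 3) = 6*(-27/10) = -81/5)
(53*37)*k(1, 10) = (53*37)*(-81/5) = 1961*(-81/5) = -158841/5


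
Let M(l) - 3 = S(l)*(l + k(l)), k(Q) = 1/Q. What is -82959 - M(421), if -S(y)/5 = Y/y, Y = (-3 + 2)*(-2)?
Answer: -14702495422/177241 ≈ -82952.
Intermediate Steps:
Y = 2 (Y = -1*(-2) = 2)
S(y) = -10/y
M(l) = 3 - 10*(l + 1/l)/l (M(l) = 3 + (-10/l)*(l + 1/l) = 3 - 10*(l + 1/l)/l)
-82959 - M(421) = -82959 - (-7 - 10/421**2) = -82959 - (-7 - 10*1/177241) = -82959 - (-7 - 10/177241) = -82959 - 1*(-1240697/177241) = -82959 + 1240697/177241 = -14702495422/177241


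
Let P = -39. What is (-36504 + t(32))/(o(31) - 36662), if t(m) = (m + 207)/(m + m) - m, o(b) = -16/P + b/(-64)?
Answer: 91184535/91508537 ≈ 0.99646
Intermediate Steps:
o(b) = 16/39 - b/64 (o(b) = -16/(-39) + b/(-64) = -16*(-1/39) + b*(-1/64) = 16/39 - b/64)
t(m) = -m + (207 + m)/(2*m) (t(m) = (207 + m)/((2*m)) - m = (207 + m)*(1/(2*m)) - m = (207 + m)/(2*m) - m = -m + (207 + m)/(2*m))
(-36504 + t(32))/(o(31) - 36662) = (-36504 + (½ - 1*32 + (207/2)/32))/((16/39 - 1/64*31) - 36662) = (-36504 + (½ - 32 + (207/2)*(1/32)))/((16/39 - 31/64) - 36662) = (-36504 + (½ - 32 + 207/64))/(-185/2496 - 36662) = (-36504 - 1809/64)/(-91508537/2496) = -2338065/64*(-2496/91508537) = 91184535/91508537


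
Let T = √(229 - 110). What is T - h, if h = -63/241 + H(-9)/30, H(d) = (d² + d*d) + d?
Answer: -11661/2410 + √119 ≈ 6.0701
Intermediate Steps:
H(d) = d + 2*d² (H(d) = (d² + d²) + d = 2*d² + d = d + 2*d²)
T = √119 ≈ 10.909
h = 11661/2410 (h = -63/241 - 9*(1 + 2*(-9))/30 = -63*1/241 - 9*(1 - 18)*(1/30) = -63/241 - 9*(-17)*(1/30) = -63/241 + 153*(1/30) = -63/241 + 51/10 = 11661/2410 ≈ 4.8386)
T - h = √119 - 1*11661/2410 = √119 - 11661/2410 = -11661/2410 + √119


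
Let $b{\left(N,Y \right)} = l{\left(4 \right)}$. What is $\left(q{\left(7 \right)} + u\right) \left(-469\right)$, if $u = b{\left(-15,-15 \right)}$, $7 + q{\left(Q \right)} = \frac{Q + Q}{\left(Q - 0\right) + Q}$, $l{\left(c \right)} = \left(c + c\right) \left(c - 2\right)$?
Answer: $-4690$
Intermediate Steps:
$l{\left(c \right)} = 2 c \left(-2 + c\right)$
$q{\left(Q \right)} = -6$ ($q{\left(Q \right)} = -7 + \frac{Q + Q}{\left(Q - 0\right) + Q} = -7 + \frac{2 Q}{\left(Q + 0\right) + Q} = -7 + \frac{2 Q}{Q + Q} = -7 + \frac{2 Q}{2 Q} = -7 + 2 Q \frac{1}{2 Q} = -7 + 1 = -6$)
$b{\left(N,Y \right)} = 16$ ($b{\left(N,Y \right)} = 2 \cdot 4 \left(-2 + 4\right) = 2 \cdot 4 \cdot 2 = 16$)
$u = 16$
$\left(q{\left(7 \right)} + u\right) \left(-469\right) = \left(-6 + 16\right) \left(-469\right) = 10 \left(-469\right) = -4690$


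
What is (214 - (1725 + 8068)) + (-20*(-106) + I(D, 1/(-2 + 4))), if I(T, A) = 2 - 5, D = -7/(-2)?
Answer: -7462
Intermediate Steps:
D = 7/2 (D = -7*(-½) = 7/2 ≈ 3.5000)
I(T, A) = -3
(214 - (1725 + 8068)) + (-20*(-106) + I(D, 1/(-2 + 4))) = (214 - (1725 + 8068)) + (-20*(-106) - 3) = (214 - 1*9793) + (2120 - 3) = (214 - 9793) + 2117 = -9579 + 2117 = -7462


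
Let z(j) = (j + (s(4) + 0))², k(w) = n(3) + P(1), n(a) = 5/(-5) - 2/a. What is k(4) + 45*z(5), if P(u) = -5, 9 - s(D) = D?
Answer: 13480/3 ≈ 4493.3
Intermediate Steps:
s(D) = 9 - D
n(a) = -1 - 2/a (n(a) = 5*(-⅕) - 2/a = -1 - 2/a)
k(w) = -20/3 (k(w) = (-2 - 1*3)/3 - 5 = (-2 - 3)/3 - 5 = (⅓)*(-5) - 5 = -5/3 - 5 = -20/3)
z(j) = (5 + j)² (z(j) = (j + ((9 - 1*4) + 0))² = (j + ((9 - 4) + 0))² = (j + (5 + 0))² = (j + 5)² = (5 + j)²)
k(4) + 45*z(5) = -20/3 + 45*(5 + 5)² = -20/3 + 45*10² = -20/3 + 45*100 = -20/3 + 4500 = 13480/3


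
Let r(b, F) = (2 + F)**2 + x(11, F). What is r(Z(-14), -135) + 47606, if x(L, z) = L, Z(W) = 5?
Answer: 65306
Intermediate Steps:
r(b, F) = 11 + (2 + F)**2 (r(b, F) = (2 + F)**2 + 11 = 11 + (2 + F)**2)
r(Z(-14), -135) + 47606 = (11 + (2 - 135)**2) + 47606 = (11 + (-133)**2) + 47606 = (11 + 17689) + 47606 = 17700 + 47606 = 65306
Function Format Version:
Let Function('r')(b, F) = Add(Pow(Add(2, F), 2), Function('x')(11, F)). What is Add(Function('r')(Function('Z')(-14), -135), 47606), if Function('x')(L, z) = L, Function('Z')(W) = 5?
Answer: 65306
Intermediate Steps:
Function('r')(b, F) = Add(11, Pow(Add(2, F), 2)) (Function('r')(b, F) = Add(Pow(Add(2, F), 2), 11) = Add(11, Pow(Add(2, F), 2)))
Add(Function('r')(Function('Z')(-14), -135), 47606) = Add(Add(11, Pow(Add(2, -135), 2)), 47606) = Add(Add(11, Pow(-133, 2)), 47606) = Add(Add(11, 17689), 47606) = Add(17700, 47606) = 65306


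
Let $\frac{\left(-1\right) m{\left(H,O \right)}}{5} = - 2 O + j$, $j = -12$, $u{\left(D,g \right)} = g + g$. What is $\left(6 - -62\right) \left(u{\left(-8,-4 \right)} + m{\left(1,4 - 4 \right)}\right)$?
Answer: $3536$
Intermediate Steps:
$u{\left(D,g \right)} = 2 g$
$m{\left(H,O \right)} = 60 + 10 O$ ($m{\left(H,O \right)} = - 5 \left(- 2 O - 12\right) = - 5 \left(-12 - 2 O\right) = 60 + 10 O$)
$\left(6 - -62\right) \left(u{\left(-8,-4 \right)} + m{\left(1,4 - 4 \right)}\right) = \left(6 - -62\right) \left(2 \left(-4\right) + \left(60 + 10 \left(4 - 4\right)\right)\right) = \left(6 + 62\right) \left(-8 + \left(60 + 10 \cdot 0\right)\right) = 68 \left(-8 + \left(60 + 0\right)\right) = 68 \left(-8 + 60\right) = 68 \cdot 52 = 3536$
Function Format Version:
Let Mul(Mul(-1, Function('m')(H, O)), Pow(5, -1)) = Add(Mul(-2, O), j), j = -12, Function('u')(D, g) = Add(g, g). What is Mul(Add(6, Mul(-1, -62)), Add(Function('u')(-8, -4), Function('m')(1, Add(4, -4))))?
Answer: 3536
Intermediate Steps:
Function('u')(D, g) = Mul(2, g)
Function('m')(H, O) = Add(60, Mul(10, O)) (Function('m')(H, O) = Mul(-5, Add(Mul(-2, O), -12)) = Mul(-5, Add(-12, Mul(-2, O))) = Add(60, Mul(10, O)))
Mul(Add(6, Mul(-1, -62)), Add(Function('u')(-8, -4), Function('m')(1, Add(4, -4)))) = Mul(Add(6, Mul(-1, -62)), Add(Mul(2, -4), Add(60, Mul(10, Add(4, -4))))) = Mul(Add(6, 62), Add(-8, Add(60, Mul(10, 0)))) = Mul(68, Add(-8, Add(60, 0))) = Mul(68, Add(-8, 60)) = Mul(68, 52) = 3536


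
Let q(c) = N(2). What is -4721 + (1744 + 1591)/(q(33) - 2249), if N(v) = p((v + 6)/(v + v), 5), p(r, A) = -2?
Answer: -10630306/2251 ≈ -4722.5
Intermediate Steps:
N(v) = -2
q(c) = -2
-4721 + (1744 + 1591)/(q(33) - 2249) = -4721 + (1744 + 1591)/(-2 - 2249) = -4721 + 3335/(-2251) = -4721 + 3335*(-1/2251) = -4721 - 3335/2251 = -10630306/2251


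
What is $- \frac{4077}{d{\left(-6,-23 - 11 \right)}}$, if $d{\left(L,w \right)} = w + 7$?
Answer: $151$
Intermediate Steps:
$d{\left(L,w \right)} = 7 + w$
$- \frac{4077}{d{\left(-6,-23 - 11 \right)}} = - \frac{4077}{7 - 34} = - \frac{4077}{-27} = \left(-4077\right) \left(- \frac{1}{27}\right) = 151$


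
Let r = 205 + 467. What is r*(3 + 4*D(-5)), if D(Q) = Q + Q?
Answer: -24864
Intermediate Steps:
r = 672
D(Q) = 2*Q
r*(3 + 4*D(-5)) = 672*(3 + 4*(2*(-5))) = 672*(3 + 4*(-10)) = 672*(3 - 40) = 672*(-37) = -24864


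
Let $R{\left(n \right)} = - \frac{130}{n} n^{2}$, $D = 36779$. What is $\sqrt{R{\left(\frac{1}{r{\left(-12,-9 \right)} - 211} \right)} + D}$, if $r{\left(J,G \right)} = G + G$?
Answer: $\frac{\sqrt{1928757309}}{229} \approx 191.78$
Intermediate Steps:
$r{\left(J,G \right)} = 2 G$
$R{\left(n \right)} = - 130 n$
$\sqrt{R{\left(\frac{1}{r{\left(-12,-9 \right)} - 211} \right)} + D} = \sqrt{- \frac{130}{2 \left(-9\right) - 211} + 36779} = \sqrt{- \frac{130}{-18 - 211} + 36779} = \sqrt{- \frac{130}{-229} + 36779} = \sqrt{\left(-130\right) \left(- \frac{1}{229}\right) + 36779} = \sqrt{\frac{130}{229} + 36779} = \sqrt{\frac{8422521}{229}} = \frac{\sqrt{1928757309}}{229}$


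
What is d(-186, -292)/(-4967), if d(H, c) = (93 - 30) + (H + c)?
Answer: 415/4967 ≈ 0.083551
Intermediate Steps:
d(H, c) = 63 + H + c (d(H, c) = 63 + (H + c) = 63 + H + c)
d(-186, -292)/(-4967) = (63 - 186 - 292)/(-4967) = -415*(-1/4967) = 415/4967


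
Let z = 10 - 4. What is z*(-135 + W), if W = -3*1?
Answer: -828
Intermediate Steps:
W = -3
z = 6
z*(-135 + W) = 6*(-135 - 3) = 6*(-138) = -828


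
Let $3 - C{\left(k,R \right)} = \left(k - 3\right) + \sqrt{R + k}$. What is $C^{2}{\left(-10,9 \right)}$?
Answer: $\left(16 - i\right)^{2} \approx 255.0 - 32.0 i$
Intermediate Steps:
$C{\left(k,R \right)} = 6 - k - \sqrt{R + k}$ ($C{\left(k,R \right)} = 3 - \left(\left(k - 3\right) + \sqrt{R + k}\right) = 3 - \left(\left(-3 + k\right) + \sqrt{R + k}\right) = 3 - \left(-3 + k + \sqrt{R + k}\right) = 6 - k - \sqrt{R + k}$)
$C^{2}{\left(-10,9 \right)} = \left(6 - -10 - \sqrt{9 - 10}\right)^{2} = \left(6 + 10 - \sqrt{-1}\right)^{2} = \left(6 + 10 - i\right)^{2} = \left(16 - i\right)^{2}$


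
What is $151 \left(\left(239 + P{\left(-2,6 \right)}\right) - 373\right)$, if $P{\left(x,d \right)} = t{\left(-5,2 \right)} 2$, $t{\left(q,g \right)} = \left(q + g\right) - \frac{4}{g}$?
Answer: $-21744$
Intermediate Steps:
$t{\left(q,g \right)} = g + q - \frac{4}{g}$ ($t{\left(q,g \right)} = \left(g + q\right) - \frac{4}{g} = g + q - \frac{4}{g}$)
$P{\left(x,d \right)} = -10$ ($P{\left(x,d \right)} = \left(2 - 5 - \frac{4}{2}\right) 2 = \left(2 - 5 - 2\right) 2 = \left(-5\right) 2 = -10$)
$151 \left(\left(239 + P{\left(-2,6 \right)}\right) - 373\right) = 151 \left(\left(239 - 10\right) - 373\right) = 151 \left(229 - 373\right) = 151 \left(-144\right) = -21744$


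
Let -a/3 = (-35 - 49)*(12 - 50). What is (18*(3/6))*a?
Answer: -86184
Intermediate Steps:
a = -9576 (a = -3*(-35 - 49)*(12 - 50) = -(-252)*(-38) = -3*3192 = -9576)
(18*(3/6))*a = (18*(3/6))*(-9576) = (18*(3*(1/6)))*(-9576) = (18*(1/2))*(-9576) = 9*(-9576) = -86184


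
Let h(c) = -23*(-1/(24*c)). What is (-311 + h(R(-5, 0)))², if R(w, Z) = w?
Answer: 1394499649/14400 ≈ 96840.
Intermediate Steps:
h(c) = 23/(24*c) (h(c) = -(-23)/(24*c) = 23/(24*c))
(-311 + h(R(-5, 0)))² = (-311 + (23/24)/(-5))² = (-311 + (23/24)*(-⅕))² = (-311 - 23/120)² = (-37343/120)² = 1394499649/14400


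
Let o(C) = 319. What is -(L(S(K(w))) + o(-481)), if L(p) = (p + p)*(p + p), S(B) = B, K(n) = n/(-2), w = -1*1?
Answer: -320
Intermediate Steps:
w = -1
K(n) = -n/2 (K(n) = n*(-1/2) = -n/2)
L(p) = 4*p**2 (L(p) = (2*p)*(2*p) = 4*p**2)
-(L(S(K(w))) + o(-481)) = -(4*(-1/2*(-1))**2 + 319) = -(4*(1/2)**2 + 319) = -(4*(1/4) + 319) = -(1 + 319) = -1*320 = -320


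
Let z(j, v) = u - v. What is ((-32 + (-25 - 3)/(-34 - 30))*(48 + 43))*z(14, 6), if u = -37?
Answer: 1976065/16 ≈ 1.2350e+5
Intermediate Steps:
z(j, v) = -37 - v
((-32 + (-25 - 3)/(-34 - 30))*(48 + 43))*z(14, 6) = ((-32 + (-25 - 3)/(-34 - 30))*(48 + 43))*(-37 - 1*6) = ((-32 - 28/(-64))*91)*(-37 - 6) = ((-32 - 28*(-1/64))*91)*(-43) = ((-32 + 7/16)*91)*(-43) = -505/16*91*(-43) = -45955/16*(-43) = 1976065/16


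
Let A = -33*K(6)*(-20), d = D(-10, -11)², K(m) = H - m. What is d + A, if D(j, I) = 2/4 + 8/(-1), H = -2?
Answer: -20895/4 ≈ -5223.8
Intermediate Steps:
K(m) = -2 - m
D(j, I) = -15/2 (D(j, I) = 2*(¼) + 8*(-1) = ½ - 8 = -15/2)
d = 225/4 (d = (-15/2)² = 225/4 ≈ 56.250)
A = -5280 (A = -33*(-2 - 1*6)*(-20) = -33*(-2 - 6)*(-20) = -33*(-8)*(-20) = 264*(-20) = -5280)
d + A = 225/4 - 5280 = -20895/4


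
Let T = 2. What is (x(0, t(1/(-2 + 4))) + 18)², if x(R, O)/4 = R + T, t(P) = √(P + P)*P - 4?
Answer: 676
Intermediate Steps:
t(P) = -4 + √2*P^(3/2) (t(P) = √(2*P)*P - 4 = (√2*√P)*P - 4 = √2*P^(3/2) - 4 = -4 + √2*P^(3/2))
x(R, O) = 8 + 4*R (x(R, O) = 4*(R + 2) = 4*(2 + R) = 8 + 4*R)
(x(0, t(1/(-2 + 4))) + 18)² = ((8 + 4*0) + 18)² = ((8 + 0) + 18)² = (8 + 18)² = 26² = 676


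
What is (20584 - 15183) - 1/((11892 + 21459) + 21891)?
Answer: 298362041/55242 ≈ 5401.0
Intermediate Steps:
(20584 - 15183) - 1/((11892 + 21459) + 21891) = 5401 - 1/(33351 + 21891) = 5401 - 1/55242 = 298362041/55242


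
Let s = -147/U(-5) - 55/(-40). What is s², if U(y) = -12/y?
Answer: 229441/64 ≈ 3585.0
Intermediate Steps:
s = -479/8 (s = -147/((-12/(-5))) - 55/(-40) = -147/((-12*(-⅕))) - 55*(-1/40) = -147/12/5 + 11/8 = -147*5/12 + 11/8 = -245/4 + 11/8 = -479/8 ≈ -59.875)
s² = (-479/8)² = 229441/64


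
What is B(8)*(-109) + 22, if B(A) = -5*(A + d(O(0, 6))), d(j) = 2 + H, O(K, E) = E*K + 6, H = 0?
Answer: 5472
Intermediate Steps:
O(K, E) = 6 + E*K
d(j) = 2 (d(j) = 2 + 0 = 2)
B(A) = -10 - 5*A (B(A) = -5*(A + 2) = -5*(2 + A) = -10 - 5*A)
B(8)*(-109) + 22 = (-10 - 5*8)*(-109) + 22 = (-10 - 40)*(-109) + 22 = -50*(-109) + 22 = 5450 + 22 = 5472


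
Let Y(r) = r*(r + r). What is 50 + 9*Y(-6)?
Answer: 698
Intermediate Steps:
Y(r) = 2*r² (Y(r) = r*(2*r) = 2*r²)
50 + 9*Y(-6) = 50 + 9*(2*(-6)²) = 50 + 9*(2*36) = 50 + 9*72 = 50 + 648 = 698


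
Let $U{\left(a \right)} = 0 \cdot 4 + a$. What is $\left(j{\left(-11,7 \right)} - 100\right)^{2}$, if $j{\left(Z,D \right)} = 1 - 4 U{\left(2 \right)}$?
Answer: $11449$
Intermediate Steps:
$U{\left(a \right)} = a$ ($U{\left(a \right)} = 0 + a = a$)
$j{\left(Z,D \right)} = -7$ ($j{\left(Z,D \right)} = 1 - 8 = -7$)
$\left(j{\left(-11,7 \right)} - 100\right)^{2} = \left(-7 - 100\right)^{2} = \left(-107\right)^{2} = 11449$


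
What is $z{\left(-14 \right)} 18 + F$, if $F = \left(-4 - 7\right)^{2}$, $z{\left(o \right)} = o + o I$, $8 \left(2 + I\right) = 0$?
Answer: $373$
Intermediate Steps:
$I = -2$ ($I = -2 + \frac{1}{8} \cdot 0 = -2 + 0 = -2$)
$z{\left(o \right)} = - o$ ($z{\left(o \right)} = o + o \left(-2\right) = o - 2 o = - o$)
$F = 121$ ($F = \left(-11\right)^{2} = 121$)
$z{\left(-14 \right)} 18 + F = \left(-1\right) \left(-14\right) 18 + 121 = 14 \cdot 18 + 121 = 252 + 121 = 373$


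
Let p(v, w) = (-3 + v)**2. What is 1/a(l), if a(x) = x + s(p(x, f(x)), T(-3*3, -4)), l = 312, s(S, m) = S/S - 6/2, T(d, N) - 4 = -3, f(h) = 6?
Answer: 1/310 ≈ 0.0032258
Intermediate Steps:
T(d, N) = 1 (T(d, N) = 4 - 3 = 1)
s(S, m) = -2 (s(S, m) = 1 - 6*1/2 = 1 - 3 = -2)
a(x) = -2 + x (a(x) = x - 2 = -2 + x)
1/a(l) = 1/(-2 + 312) = 1/310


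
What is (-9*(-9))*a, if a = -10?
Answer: -810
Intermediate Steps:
(-9*(-9))*a = -9*(-9)*(-10) = 81*(-10) = -810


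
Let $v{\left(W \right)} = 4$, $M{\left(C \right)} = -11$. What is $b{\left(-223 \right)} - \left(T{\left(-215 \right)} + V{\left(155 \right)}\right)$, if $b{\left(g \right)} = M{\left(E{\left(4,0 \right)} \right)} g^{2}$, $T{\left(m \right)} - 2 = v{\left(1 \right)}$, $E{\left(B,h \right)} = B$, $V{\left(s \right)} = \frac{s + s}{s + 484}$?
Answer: $- \frac{349549285}{639} \approx -5.4703 \cdot 10^{5}$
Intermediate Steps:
$V{\left(s \right)} = \frac{2 s}{484 + s}$
$T{\left(m \right)} = 6$ ($T{\left(m \right)} = 2 + 4 = 6$)
$b{\left(g \right)} = - 11 g^{2}$
$b{\left(-223 \right)} - \left(T{\left(-215 \right)} + V{\left(155 \right)}\right) = - 11 \left(-223\right)^{2} - \left(6 + 2 \cdot 155 \frac{1}{484 + 155}\right) = \left(-11\right) 49729 - \left(6 + 2 \cdot 155 \cdot \frac{1}{639}\right) = -547019 - \left(6 + 2 \cdot 155 \cdot \frac{1}{639}\right) = -547019 - \left(6 + \frac{310}{639}\right) = -547019 - \frac{4144}{639} = - \frac{349549285}{639}$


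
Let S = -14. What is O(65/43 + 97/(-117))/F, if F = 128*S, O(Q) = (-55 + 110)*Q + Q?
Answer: -1717/80496 ≈ -0.021330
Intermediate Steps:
O(Q) = 56*Q (O(Q) = 55*Q + Q = 56*Q)
F = -1792 (F = 128*(-14) = -1792)
O(65/43 + 97/(-117))/F = (56*(65/43 + 97/(-117)))/(-1792) = (56*(65*(1/43) + 97*(-1/117)))*(-1/1792) = (56*(65/43 - 97/117))*(-1/1792) = (56*(3434/5031))*(-1/1792) = (192304/5031)*(-1/1792) = -1717/80496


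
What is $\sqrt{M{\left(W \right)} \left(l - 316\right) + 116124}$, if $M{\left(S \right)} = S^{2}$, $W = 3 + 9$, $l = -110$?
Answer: $2 \sqrt{13695} \approx 234.05$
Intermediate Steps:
$W = 12$
$\sqrt{M{\left(W \right)} \left(l - 316\right) + 116124} = \sqrt{12^{2} \left(-110 - 316\right) + 116124} = \sqrt{144 \left(-426\right) + 116124} = \sqrt{-61344 + 116124} = \sqrt{54780} = 2 \sqrt{13695}$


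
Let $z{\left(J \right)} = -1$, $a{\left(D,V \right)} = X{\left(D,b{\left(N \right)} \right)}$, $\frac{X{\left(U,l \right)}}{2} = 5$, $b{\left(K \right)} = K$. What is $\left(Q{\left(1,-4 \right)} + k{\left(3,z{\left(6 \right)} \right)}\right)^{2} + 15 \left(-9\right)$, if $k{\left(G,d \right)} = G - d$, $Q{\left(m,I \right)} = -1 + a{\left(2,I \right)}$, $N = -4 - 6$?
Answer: $34$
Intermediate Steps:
$N = -10$ ($N = -4 - 6 = -10$)
$X{\left(U,l \right)} = 10$ ($X{\left(U,l \right)} = 2 \cdot 5 = 10$)
$a{\left(D,V \right)} = 10$
$Q{\left(m,I \right)} = 9$ ($Q{\left(m,I \right)} = -1 + 10 = 9$)
$\left(Q{\left(1,-4 \right)} + k{\left(3,z{\left(6 \right)} \right)}\right)^{2} + 15 \left(-9\right) = \left(9 + \left(3 - -1\right)\right)^{2} + 15 \left(-9\right) = \left(9 + \left(3 + 1\right)\right)^{2} - 135 = \left(9 + 4\right)^{2} - 135 = 13^{2} - 135 = 169 - 135 = 34$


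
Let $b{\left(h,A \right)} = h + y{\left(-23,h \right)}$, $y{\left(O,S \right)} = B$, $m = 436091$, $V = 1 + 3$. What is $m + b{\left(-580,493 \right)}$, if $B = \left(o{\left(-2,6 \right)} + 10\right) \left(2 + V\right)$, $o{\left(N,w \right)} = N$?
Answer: $435559$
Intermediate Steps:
$V = 4$
$B = 48$ ($B = \left(-2 + 10\right) \left(2 + 4\right) = 8 \cdot 6 = 48$)
$y{\left(O,S \right)} = 48$
$b{\left(h,A \right)} = 48 + h$ ($b{\left(h,A \right)} = h + 48 = 48 + h$)
$m + b{\left(-580,493 \right)} = 436091 + \left(48 - 580\right) = 436091 - 532 = 435559$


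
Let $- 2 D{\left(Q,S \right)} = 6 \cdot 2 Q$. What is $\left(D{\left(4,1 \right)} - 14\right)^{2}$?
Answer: $1444$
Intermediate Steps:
$D{\left(Q,S \right)} = - 6 Q$ ($D{\left(Q,S \right)} = - \frac{6 \cdot 2 Q}{2} = - \frac{12 Q}{2} = - 6 Q$)
$\left(D{\left(4,1 \right)} - 14\right)^{2} = \left(\left(-6\right) 4 - 14\right)^{2} = \left(-24 - 14\right)^{2} = \left(-38\right)^{2} = 1444$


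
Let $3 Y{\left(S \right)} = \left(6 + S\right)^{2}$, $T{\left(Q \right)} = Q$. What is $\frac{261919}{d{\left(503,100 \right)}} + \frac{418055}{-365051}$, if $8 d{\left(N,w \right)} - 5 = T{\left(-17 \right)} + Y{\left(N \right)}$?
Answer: $\frac{2186435971381}{94564636295} \approx 23.121$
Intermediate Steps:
$Y{\left(S \right)} = \frac{\left(6 + S\right)^{2}}{3}$
$d{\left(N,w \right)} = - \frac{3}{2} + \frac{\left(6 + N\right)^{2}}{24}$ ($d{\left(N,w \right)} = \frac{5}{8} + \frac{-17 + \frac{\left(6 + N\right)^{2}}{3}}{8} = \frac{5}{8} + \left(- \frac{17}{8} + \frac{\left(6 + N\right)^{2}}{24}\right) = - \frac{3}{2} + \frac{\left(6 + N\right)^{2}}{24}$)
$\frac{261919}{d{\left(503,100 \right)}} + \frac{418055}{-365051} = \frac{261919}{\frac{1}{24} \cdot 503 \left(12 + 503\right)} + \frac{418055}{-365051} = \frac{261919}{\frac{1}{24} \cdot 503 \cdot 515} + 418055 \left(- \frac{1}{365051}\right) = \frac{261919}{\frac{259045}{24}} - \frac{418055}{365051} = 261919 \cdot \frac{24}{259045} - \frac{418055}{365051} = \frac{6286056}{259045} - \frac{418055}{365051} = \frac{2186435971381}{94564636295}$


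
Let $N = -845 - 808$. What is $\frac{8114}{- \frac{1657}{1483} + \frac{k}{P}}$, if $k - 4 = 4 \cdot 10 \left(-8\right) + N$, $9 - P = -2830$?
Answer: $- \frac{17080931509}{3812125} \approx -4480.7$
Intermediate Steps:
$P = 2839$ ($P = 9 - -2830 = 9 + 2830 = 2839$)
$N = -1653$ ($N = -845 - 808 = -1653$)
$k = -1969$ ($k = 4 - \left(1653 - 4 \cdot 10 \left(-8\right)\right) = 4 + \left(40 \left(-8\right) - 1653\right) = 4 - 1973 = -1969$)
$\frac{8114}{- \frac{1657}{1483} + \frac{k}{P}} = \frac{8114}{- \frac{1657}{1483} - \frac{1969}{2839}} = \frac{8114}{- \frac{7624250}{4210237}} = 8114 \left(- \frac{4210237}{7624250}\right) = - \frac{17080931509}{3812125}$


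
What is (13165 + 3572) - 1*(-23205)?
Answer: 39942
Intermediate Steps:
(13165 + 3572) - 1*(-23205) = 16737 + 23205 = 39942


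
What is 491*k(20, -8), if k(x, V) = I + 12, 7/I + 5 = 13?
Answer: 50573/8 ≈ 6321.6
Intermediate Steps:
I = 7/8 (I = 7/(-5 + 13) = 7/8 ≈ 0.87500)
k(x, V) = 103/8 (k(x, V) = 7/8 + 12 = 103/8)
491*k(20, -8) = 491*(103/8) = 50573/8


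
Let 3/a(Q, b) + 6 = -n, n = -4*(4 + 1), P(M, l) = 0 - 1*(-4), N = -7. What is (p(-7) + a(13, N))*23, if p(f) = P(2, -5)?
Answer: 1357/14 ≈ 96.929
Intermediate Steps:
P(M, l) = 4 (P(M, l) = 0 + 4 = 4)
p(f) = 4
n = -20 (n = -4*5 = -20)
a(Q, b) = 3/14 (a(Q, b) = 3/(-6 - 1*(-20)) = 3/(-6 + 20) = 3/14)
(p(-7) + a(13, N))*23 = (4 + 3/14)*23 = (59/14)*23 = 1357/14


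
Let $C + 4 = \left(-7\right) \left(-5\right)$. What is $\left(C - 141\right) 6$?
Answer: $-660$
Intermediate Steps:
$C = 31$ ($C = -4 - -35 = -4 + 35 = 31$)
$\left(C - 141\right) 6 = \left(31 - 141\right) 6 = \left(-110\right) 6 = -660$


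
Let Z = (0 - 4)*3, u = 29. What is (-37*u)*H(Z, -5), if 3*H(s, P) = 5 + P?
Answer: 0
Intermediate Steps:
Z = -12 (Z = -4*3 = -12)
H(s, P) = 5/3 + P/3 (H(s, P) = (5 + P)/3 = 5/3 + P/3)
(-37*u)*H(Z, -5) = (-37*29)*(5/3 + (⅓)*(-5)) = -1073*(5/3 - 5/3) = -1073*0 = 0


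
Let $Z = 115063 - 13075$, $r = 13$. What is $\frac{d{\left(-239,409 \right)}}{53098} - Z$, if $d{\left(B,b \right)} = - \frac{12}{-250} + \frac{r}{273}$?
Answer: $- \frac{14215316912749}{139382250} \approx -1.0199 \cdot 10^{5}$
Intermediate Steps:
$d{\left(B,b \right)} = \frac{251}{2625}$ ($d{\left(B,b \right)} = - \frac{12}{-250} + \frac{13}{273} = \left(-12\right) \left(- \frac{1}{250}\right) + 13 \cdot \frac{1}{273} = \frac{6}{125} + \frac{1}{21} = \frac{251}{2625}$)
$Z = 101988$ ($Z = 115063 + \left(-104957 + 91882\right) = 115063 - 13075 = 101988$)
$\frac{d{\left(-239,409 \right)}}{53098} - Z = \frac{251}{2625 \cdot 53098} - 101988 = \frac{251}{2625} \cdot \frac{1}{53098} - 101988 = \frac{251}{139382250} - 101988 = - \frac{14215316912749}{139382250}$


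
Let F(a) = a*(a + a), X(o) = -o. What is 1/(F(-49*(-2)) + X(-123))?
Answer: 1/19331 ≈ 5.1730e-5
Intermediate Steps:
F(a) = 2*a² (F(a) = a*(2*a) = 2*a²)
1/(F(-49*(-2)) + X(-123)) = 1/(2*(-49*(-2))² - 1*(-123)) = 1/(2*98² + 123) = 1/(2*9604 + 123) = 1/(19208 + 123) = 1/19331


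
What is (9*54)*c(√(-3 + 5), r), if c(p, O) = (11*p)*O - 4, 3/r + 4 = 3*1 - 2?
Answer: -1944 - 5346*√2 ≈ -9504.4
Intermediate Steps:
r = -1 (r = 3/(-4 + (3*1 - 2)) = 3/(-4 + (3 - 2)) = 3/(-4 + 1) = 3/(-3) = 3*(-⅓) = -1)
c(p, O) = -4 + 11*O*p (c(p, O) = 11*O*p - 4 = -4 + 11*O*p)
(9*54)*c(√(-3 + 5), r) = (9*54)*(-4 + 11*(-1)*√(-3 + 5)) = 486*(-4 + 11*(-1)*√2) = 486*(-4 - 11*√2) = -1944 - 5346*√2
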